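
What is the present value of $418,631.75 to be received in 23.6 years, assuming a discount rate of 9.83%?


Present value formula: PV = FV / (1 + r)^t
PV = $418,631.75 / (1 + 0.0983)^23.6
PV = $418,631.75 / 9.141453
PV = $45,794.88

PV = FV / (1 + r)^t = $45,794.88


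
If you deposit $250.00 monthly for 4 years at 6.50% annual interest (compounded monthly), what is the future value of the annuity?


Future value of an ordinary annuity: FV = PMT × ((1 + r)^n − 1) / r
Monthly rate r = 0.065/12 ≈ 0.00541667, n = 48
FV = $250.00 × ((1 + 0.065/12)^48 − 1) / (0.065/12)
FV = $250.00 × 54.649927
FV = $13,662.48

FV = PMT × ((1+r)^n - 1)/r = $13,662.48


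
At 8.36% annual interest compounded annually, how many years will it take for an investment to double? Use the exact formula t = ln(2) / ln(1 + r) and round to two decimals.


Doubling condition: (1 + r)^t = 2
Take ln of both sides: t × ln(1 + r) = ln(2)
t = ln(2) / ln(1 + r)
t = 0.693147 / 0.080289
t = 8.63

t = ln(2) / ln(1 + r) = 8.63 years


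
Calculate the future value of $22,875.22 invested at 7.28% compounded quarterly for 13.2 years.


Compound interest formula: A = P(1 + r/n)^(nt)
A = $22,875.22 × (1 + 0.0728/4)^(4 × 13.2)
Growth factor: (1 + 0.0728/4)^52.8 = 2.5917153
A = $22,875.22 × 2.5917153
A = $59,286.06

A = P(1 + r/n)^(nt) = $59,286.06


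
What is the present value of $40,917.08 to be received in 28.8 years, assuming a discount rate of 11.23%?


Present value formula: PV = FV / (1 + r)^t
PV = $40,917.08 / (1 + 0.1123)^28.8
PV = $40,917.08 / 21.438371
PV = $1,908.59

PV = FV / (1 + r)^t = $1,908.59


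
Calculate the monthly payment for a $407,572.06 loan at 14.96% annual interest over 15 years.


Loan payment formula: PMT = PV × r / (1 − (1 + r)^(−n))
Monthly rate r = 0.1496/12 ≈ 0.01246667, n = 180 months
Denominator: 1 − (1 + 0.1496/12)^(−180) = 0.8924853
PMT = $407,572.06 × (0.1496/12) / 0.8924853
PMT = $5,693.16 per month

PMT = PV × r / (1-(1+r)^(-n)) = $5,693.16/month


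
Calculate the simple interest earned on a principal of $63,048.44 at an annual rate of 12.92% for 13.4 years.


Simple interest formula: I = P × r × t
I = $63,048.44 × 0.1292 × 13.4
I = $109,154.50

I = P × r × t = $109,154.50


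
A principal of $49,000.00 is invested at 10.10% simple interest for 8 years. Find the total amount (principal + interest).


Total amount formula: A = P(1 + rt) = P + P·r·t
Interest: I = P × r × t = $49,000.00 × 0.101 × 8 = $39,592.00
A = P + I = $49,000.00 + $39,592.00 = $88,592.00

A = P + I = P(1 + rt) = $88,592.00


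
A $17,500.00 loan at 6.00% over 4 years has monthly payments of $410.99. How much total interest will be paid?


Total paid over the life of the loan = PMT × n.
Total paid = $410.99 × 48 = $19,727.52
Total interest = total paid − principal = $19,727.52 − $17,500.00 = $2,227.52

Total interest = (PMT × n) - PV = $2,227.52


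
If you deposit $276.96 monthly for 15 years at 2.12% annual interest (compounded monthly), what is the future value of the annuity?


Future value of an ordinary annuity: FV = PMT × ((1 + r)^n − 1) / r
Monthly rate r = 0.0212/12 ≈ 0.00176667, n = 180
FV = $276.96 × ((1 + 0.0212/12)^180 − 1) / (0.0212/12)
FV = $276.96 × 211.692853
FV = $58,630.45

FV = PMT × ((1+r)^n - 1)/r = $58,630.45


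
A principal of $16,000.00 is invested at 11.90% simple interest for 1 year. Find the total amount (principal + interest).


Total amount formula: A = P(1 + rt) = P + P·r·t
Interest: I = P × r × t = $16,000.00 × 0.119 × 1 = $1,904.00
A = P + I = $16,000.00 + $1,904.00 = $17,904.00

A = P + I = P(1 + rt) = $17,904.00


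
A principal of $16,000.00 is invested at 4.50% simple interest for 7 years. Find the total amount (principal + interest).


Total amount formula: A = P(1 + rt) = P + P·r·t
Interest: I = P × r × t = $16,000.00 × 0.045 × 7 = $5,040.00
A = P + I = $16,000.00 + $5,040.00 = $21,040.00

A = P + I = P(1 + rt) = $21,040.00


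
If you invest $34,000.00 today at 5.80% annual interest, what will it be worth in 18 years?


Future value formula: FV = PV × (1 + r)^t
FV = $34,000.00 × (1 + 0.058)^18
FV = $34,000.00 × 2.7589385
FV = $93,803.91

FV = PV × (1 + r)^t = $93,803.91


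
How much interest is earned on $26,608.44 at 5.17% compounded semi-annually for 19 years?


Compound interest earned = final amount − principal.
A = P(1 + r/n)^(nt) = $26,608.44 × (1 + 0.0517/2)^(2 × 19) = $70,178.84
Interest = A − P = $70,178.84 − $26,608.44 = $43,570.40

Interest = A - P = $43,570.40


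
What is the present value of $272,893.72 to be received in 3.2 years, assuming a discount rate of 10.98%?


Present value formula: PV = FV / (1 + r)^t
PV = $272,893.72 / (1 + 0.1098)^3.2
PV = $272,893.72 / 1.39567116
PV = $195,528.67

PV = FV / (1 + r)^t = $195,528.67


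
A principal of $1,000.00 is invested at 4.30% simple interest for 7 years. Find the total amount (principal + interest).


Total amount formula: A = P(1 + rt) = P + P·r·t
Interest: I = P × r × t = $1,000.00 × 0.043 × 7 = $301.00
A = P + I = $1,000.00 + $301.00 = $1,301.00

A = P + I = P(1 + rt) = $1,301.00


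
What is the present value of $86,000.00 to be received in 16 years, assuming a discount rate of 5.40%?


Present value formula: PV = FV / (1 + r)^t
PV = $86,000.00 / (1 + 0.054)^16
PV = $86,000.00 / 2.319796
PV = $37,072.23

PV = FV / (1 + r)^t = $37,072.23


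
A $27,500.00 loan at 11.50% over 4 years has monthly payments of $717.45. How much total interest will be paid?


Total paid over the life of the loan = PMT × n.
Total paid = $717.45 × 48 = $34,437.60
Total interest = total paid − principal = $34,437.60 − $27,500.00 = $6,937.60

Total interest = (PMT × n) - PV = $6,937.60


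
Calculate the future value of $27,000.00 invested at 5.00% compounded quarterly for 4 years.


Compound interest formula: A = P(1 + r/n)^(nt)
A = $27,000.00 × (1 + 0.05/4)^(4 × 4)
Growth factor: (1 + 0.05/4)^16 = 1.2198895
A = $27,000.00 × 1.2198895
A = $32,937.02

A = P(1 + r/n)^(nt) = $32,937.02


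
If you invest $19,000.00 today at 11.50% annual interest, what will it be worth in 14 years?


Future value formula: FV = PV × (1 + r)^t
FV = $19,000.00 × (1 + 0.115)^14
FV = $19,000.00 × 4.5903748
FV = $87,217.12

FV = PV × (1 + r)^t = $87,217.12


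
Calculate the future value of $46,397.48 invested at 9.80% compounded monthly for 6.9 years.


Compound interest formula: A = P(1 + r/n)^(nt)
A = $46,397.48 × (1 + 0.098/12)^(12 × 6.9)
Growth factor: (1 + 0.098/12)^82.8 = 1.9609985
A = $46,397.48 × 1.9609985
A = $90,985.39

A = P(1 + r/n)^(nt) = $90,985.39


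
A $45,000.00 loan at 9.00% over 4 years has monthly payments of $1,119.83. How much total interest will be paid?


Total paid over the life of the loan = PMT × n.
Total paid = $1,119.83 × 48 = $53,751.84
Total interest = total paid − principal = $53,751.84 − $45,000.00 = $8,751.84

Total interest = (PMT × n) - PV = $8,751.84


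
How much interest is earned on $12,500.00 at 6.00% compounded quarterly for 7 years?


Compound interest earned = final amount − principal.
A = P(1 + r/n)^(nt) = $12,500.00 × (1 + 0.06/4)^(4 × 7) = $18,965.28
Interest = A − P = $18,965.28 − $12,500.00 = $6,465.28

Interest = A - P = $6,465.28


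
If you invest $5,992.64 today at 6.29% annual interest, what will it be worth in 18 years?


Future value formula: FV = PV × (1 + r)^t
FV = $5,992.64 × (1 + 0.0629)^18
FV = $5,992.64 × 2.998219
FV = $17,967.25

FV = PV × (1 + r)^t = $17,967.25


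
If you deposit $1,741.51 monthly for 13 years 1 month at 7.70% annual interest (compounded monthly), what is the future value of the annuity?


Future value of an ordinary annuity: FV = PMT × ((1 + r)^n − 1) / r
Monthly rate r = 0.077/12 ≈ 0.00641667, n = 157
FV = $1,741.51 × ((1 + 0.077/12)^157 − 1) / (0.077/12)
FV = $1,741.51 × 269.566438
FV = $469,452.65

FV = PMT × ((1+r)^n - 1)/r = $469,452.65


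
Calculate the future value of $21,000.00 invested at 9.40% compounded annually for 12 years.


Compound interest formula: A = P(1 + r/n)^(nt)
A = $21,000.00 × (1 + 0.094/1)^(1 × 12)
Growth factor: (1 + 0.094/1)^12 = 2.939056
A = $21,000.00 × 2.939056
A = $61,720.18

A = P(1 + r/n)^(nt) = $61,720.18


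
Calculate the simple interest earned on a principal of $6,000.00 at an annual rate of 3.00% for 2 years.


Simple interest formula: I = P × r × t
I = $6,000.00 × 0.03 × 2
I = $360.00

I = P × r × t = $360.00


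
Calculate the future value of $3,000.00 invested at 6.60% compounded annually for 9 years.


Compound interest formula: A = P(1 + r/n)^(nt)
A = $3,000.00 × (1 + 0.066/1)^(1 × 9)
Growth factor: (1 + 0.066/1)^9 = 1.777521
A = $3,000.00 × 1.777521
A = $5,332.56

A = P(1 + r/n)^(nt) = $5,332.56


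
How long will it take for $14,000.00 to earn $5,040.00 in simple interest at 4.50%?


Rearrange the simple interest formula for t:
I = P × r × t  ⇒  t = I / (P × r)
t = $5,040.00 / ($14,000.00 × 0.045)
t = 8

t = I/(P×r) = 8 years


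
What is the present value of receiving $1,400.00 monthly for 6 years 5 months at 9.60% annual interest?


Present value of an ordinary annuity: PV = PMT × (1 − (1 + r)^(−n)) / r
Monthly rate r = 0.096/12 = 0.008, n = 77
PV = $1,400.00 × (1 − (1 + 0.096/12)^(−77)) / (0.096/12)
PV = $1,400.00 × 57.321762
PV = $80,250.47

PV = PMT × (1-(1+r)^(-n))/r = $80,250.47


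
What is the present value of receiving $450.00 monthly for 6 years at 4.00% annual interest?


Present value of an ordinary annuity: PV = PMT × (1 − (1 + r)^(−n)) / r
Monthly rate r = 0.04/12 ≈ 0.00333333, n = 72
PV = $450.00 × (1 − (1 + 0.04/12)^(−72)) / (0.04/12)
PV = $450.00 × 63.917437
PV = $28,762.85

PV = PMT × (1-(1+r)^(-n))/r = $28,762.85


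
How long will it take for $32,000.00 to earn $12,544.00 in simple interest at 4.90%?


Rearrange the simple interest formula for t:
I = P × r × t  ⇒  t = I / (P × r)
t = $12,544.00 / ($32,000.00 × 0.049)
t = 8

t = I/(P×r) = 8 years


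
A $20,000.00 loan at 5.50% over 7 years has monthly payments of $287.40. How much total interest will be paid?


Total paid over the life of the loan = PMT × n.
Total paid = $287.40 × 84 = $24,141.60
Total interest = total paid − principal = $24,141.60 − $20,000.00 = $4,141.60

Total interest = (PMT × n) - PV = $4,141.60


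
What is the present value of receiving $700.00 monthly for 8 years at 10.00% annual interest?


Present value of an ordinary annuity: PV = PMT × (1 − (1 + r)^(−n)) / r
Monthly rate r = 0.1/12 ≈ 0.00833333, n = 96
PV = $700.00 × (1 − (1 + 0.1/12)^(−96)) / (0.1/12)
PV = $700.00 × 65.901488
PV = $46,131.04

PV = PMT × (1-(1+r)^(-n))/r = $46,131.04


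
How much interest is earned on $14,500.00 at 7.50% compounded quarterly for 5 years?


Compound interest earned = final amount − principal.
A = P(1 + r/n)^(nt) = $14,500.00 × (1 + 0.075/4)^(4 × 5) = $21,024.25
Interest = A − P = $21,024.25 − $14,500.00 = $6,524.25

Interest = A - P = $6,524.25


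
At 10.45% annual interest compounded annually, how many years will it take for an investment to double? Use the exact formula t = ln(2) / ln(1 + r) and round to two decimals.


Doubling condition: (1 + r)^t = 2
Take ln of both sides: t × ln(1 + r) = ln(2)
t = ln(2) / ln(1 + r)
t = 0.693147 / 0.099393
t = 6.97

t = ln(2) / ln(1 + r) = 6.97 years


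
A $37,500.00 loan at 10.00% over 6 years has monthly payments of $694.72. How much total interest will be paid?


Total paid over the life of the loan = PMT × n.
Total paid = $694.72 × 72 = $50,019.84
Total interest = total paid − principal = $50,019.84 − $37,500.00 = $12,519.84

Total interest = (PMT × n) - PV = $12,519.84


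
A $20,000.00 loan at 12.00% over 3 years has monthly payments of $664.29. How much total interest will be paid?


Total paid over the life of the loan = PMT × n.
Total paid = $664.29 × 36 = $23,914.44
Total interest = total paid − principal = $23,914.44 − $20,000.00 = $3,914.44

Total interest = (PMT × n) - PV = $3,914.44


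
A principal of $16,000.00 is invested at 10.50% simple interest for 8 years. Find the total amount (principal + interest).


Total amount formula: A = P(1 + rt) = P + P·r·t
Interest: I = P × r × t = $16,000.00 × 0.105 × 8 = $13,440.00
A = P + I = $16,000.00 + $13,440.00 = $29,440.00

A = P + I = P(1 + rt) = $29,440.00


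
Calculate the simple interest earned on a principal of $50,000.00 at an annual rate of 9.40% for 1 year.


Simple interest formula: I = P × r × t
I = $50,000.00 × 0.094 × 1
I = $4,700.00

I = P × r × t = $4,700.00


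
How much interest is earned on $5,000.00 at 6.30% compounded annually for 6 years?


Compound interest earned = final amount − principal.
A = P(1 + r/n)^(nt) = $5,000.00 × (1 + 0.063/1)^(1 × 6) = $7,213.89
Interest = A − P = $7,213.89 − $5,000.00 = $2,213.89

Interest = A - P = $2,213.89


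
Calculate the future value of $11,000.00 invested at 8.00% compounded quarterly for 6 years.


Compound interest formula: A = P(1 + r/n)^(nt)
A = $11,000.00 × (1 + 0.08/4)^(4 × 6)
Growth factor: (1 + 0.08/4)^24 = 1.608437
A = $11,000.00 × 1.608437
A = $17,692.81

A = P(1 + r/n)^(nt) = $17,692.81


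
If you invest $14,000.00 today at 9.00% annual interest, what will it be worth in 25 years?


Future value formula: FV = PV × (1 + r)^t
FV = $14,000.00 × (1 + 0.09)^25
FV = $14,000.00 × 8.623081
FV = $120,723.13

FV = PV × (1 + r)^t = $120,723.13


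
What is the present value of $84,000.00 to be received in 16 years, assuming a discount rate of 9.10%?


Present value formula: PV = FV / (1 + r)^t
PV = $84,000.00 / (1 + 0.091)^16
PV = $84,000.00 / 4.028988
PV = $20,848.91

PV = FV / (1 + r)^t = $20,848.91


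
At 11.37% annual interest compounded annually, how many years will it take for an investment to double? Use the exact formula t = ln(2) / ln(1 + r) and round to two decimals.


Doubling condition: (1 + r)^t = 2
Take ln of both sides: t × ln(1 + r) = ln(2)
t = ln(2) / ln(1 + r)
t = 0.693147 / 0.107688
t = 6.44

t = ln(2) / ln(1 + r) = 6.44 years


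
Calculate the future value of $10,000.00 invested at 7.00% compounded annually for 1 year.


Compound interest formula: A = P(1 + r/n)^(nt)
A = $10,000.00 × (1 + 0.07/1)^(1 × 1)
Growth factor: (1 + 0.07/1)^1 = 1.070000
A = $10,000.00 × 1.070000
A = $10,700.00

A = P(1 + r/n)^(nt) = $10,700.00


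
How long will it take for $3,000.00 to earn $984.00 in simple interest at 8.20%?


Rearrange the simple interest formula for t:
I = P × r × t  ⇒  t = I / (P × r)
t = $984.00 / ($3,000.00 × 0.082)
t = 4

t = I/(P×r) = 4 years


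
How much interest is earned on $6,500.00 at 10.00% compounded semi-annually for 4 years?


Compound interest earned = final amount − principal.
A = P(1 + r/n)^(nt) = $6,500.00 × (1 + 0.1/2)^(2 × 4) = $9,603.46
Interest = A − P = $9,603.46 − $6,500.00 = $3,103.46

Interest = A - P = $3,103.46


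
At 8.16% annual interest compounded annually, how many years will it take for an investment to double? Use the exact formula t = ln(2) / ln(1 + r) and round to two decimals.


Doubling condition: (1 + r)^t = 2
Take ln of both sides: t × ln(1 + r) = ln(2)
t = ln(2) / ln(1 + r)
t = 0.693147 / 0.078441
t = 8.84

t = ln(2) / ln(1 + r) = 8.84 years


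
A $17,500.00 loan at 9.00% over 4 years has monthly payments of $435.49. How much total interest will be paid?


Total paid over the life of the loan = PMT × n.
Total paid = $435.49 × 48 = $20,903.52
Total interest = total paid − principal = $20,903.52 − $17,500.00 = $3,403.52

Total interest = (PMT × n) - PV = $3,403.52


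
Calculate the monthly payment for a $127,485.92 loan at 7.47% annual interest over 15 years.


Loan payment formula: PMT = PV × r / (1 − (1 + r)^(−n))
Monthly rate r = 0.0747/12 = 0.006225, n = 180 months
Denominator: 1 − (1 + 0.0747/12)^(−180) = 0.672749
PMT = $127,485.92 × (0.0747/12) / 0.672749
PMT = $1,179.64 per month

PMT = PV × r / (1-(1+r)^(-n)) = $1,179.64/month


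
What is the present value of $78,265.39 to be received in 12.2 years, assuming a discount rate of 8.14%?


Present value formula: PV = FV / (1 + r)^t
PV = $78,265.39 / (1 + 0.0814)^12.2
PV = $78,265.39 / 2.597967
PV = $30,125.63

PV = FV / (1 + r)^t = $30,125.63


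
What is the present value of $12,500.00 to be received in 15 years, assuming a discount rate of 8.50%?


Present value formula: PV = FV / (1 + r)^t
PV = $12,500.00 / (1 + 0.085)^15
PV = $12,500.00 / 3.399743
PV = $3,676.75

PV = FV / (1 + r)^t = $3,676.75


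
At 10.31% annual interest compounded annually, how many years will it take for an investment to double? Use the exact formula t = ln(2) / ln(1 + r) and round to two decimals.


Doubling condition: (1 + r)^t = 2
Take ln of both sides: t × ln(1 + r) = ln(2)
t = ln(2) / ln(1 + r)
t = 0.693147 / 0.098124
t = 7.06

t = ln(2) / ln(1 + r) = 7.06 years


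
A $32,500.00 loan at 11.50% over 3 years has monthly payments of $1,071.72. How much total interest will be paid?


Total paid over the life of the loan = PMT × n.
Total paid = $1,071.72 × 36 = $38,581.92
Total interest = total paid − principal = $38,581.92 − $32,500.00 = $6,081.92

Total interest = (PMT × n) - PV = $6,081.92


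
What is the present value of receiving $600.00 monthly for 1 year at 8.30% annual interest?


Present value of an ordinary annuity: PV = PMT × (1 − (1 + r)^(−n)) / r
Monthly rate r = 0.083/12 ≈ 0.00691667, n = 12
PV = $600.00 × (1 − (1 + 0.083/12)^(−12)) / (0.083/12)
PV = $600.00 × 11.477472
PV = $6,886.48

PV = PMT × (1-(1+r)^(-n))/r = $6,886.48


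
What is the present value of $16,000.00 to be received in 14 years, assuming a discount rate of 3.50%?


Present value formula: PV = FV / (1 + r)^t
PV = $16,000.00 / (1 + 0.035)^14
PV = $16,000.00 / 1.618695
PV = $9,884.51

PV = FV / (1 + r)^t = $9,884.51


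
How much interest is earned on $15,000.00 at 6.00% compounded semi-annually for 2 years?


Compound interest earned = final amount − principal.
A = P(1 + r/n)^(nt) = $15,000.00 × (1 + 0.06/2)^(2 × 2) = $16,882.63
Interest = A − P = $16,882.63 − $15,000.00 = $1,882.63

Interest = A - P = $1,882.63


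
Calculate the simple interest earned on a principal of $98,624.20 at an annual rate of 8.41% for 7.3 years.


Simple interest formula: I = P × r × t
I = $98,624.20 × 0.0841 × 7.3
I = $60,548.36

I = P × r × t = $60,548.36


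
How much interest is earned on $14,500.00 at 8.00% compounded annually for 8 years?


Compound interest earned = final amount − principal.
A = P(1 + r/n)^(nt) = $14,500.00 × (1 + 0.08/1)^(1 × 8) = $26,838.49
Interest = A − P = $26,838.49 − $14,500.00 = $12,338.49

Interest = A - P = $12,338.49


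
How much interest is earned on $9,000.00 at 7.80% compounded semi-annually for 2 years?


Compound interest earned = final amount − principal.
A = P(1 + r/n)^(nt) = $9,000.00 × (1 + 0.078/2)^(2 × 2) = $10,488.29
Interest = A − P = $10,488.29 − $9,000.00 = $1,488.29

Interest = A - P = $1,488.29


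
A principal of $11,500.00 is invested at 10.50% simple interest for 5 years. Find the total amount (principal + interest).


Total amount formula: A = P(1 + rt) = P + P·r·t
Interest: I = P × r × t = $11,500.00 × 0.105 × 5 = $6,037.50
A = P + I = $11,500.00 + $6,037.50 = $17,537.50

A = P + I = P(1 + rt) = $17,537.50


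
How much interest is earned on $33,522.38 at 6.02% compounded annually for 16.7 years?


Compound interest earned = final amount − principal.
A = P(1 + r/n)^(nt) = $33,522.38 × (1 + 0.0602/1)^(1 × 16.7) = $88,983.83
Interest = A − P = $88,983.83 − $33,522.38 = $55,461.45

Interest = A - P = $55,461.45


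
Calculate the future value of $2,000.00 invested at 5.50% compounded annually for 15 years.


Compound interest formula: A = P(1 + r/n)^(nt)
A = $2,000.00 × (1 + 0.055/1)^(1 × 15)
Growth factor: (1 + 0.055/1)^15 = 2.232476
A = $2,000.00 × 2.232476
A = $4,464.95

A = P(1 + r/n)^(nt) = $4,464.95


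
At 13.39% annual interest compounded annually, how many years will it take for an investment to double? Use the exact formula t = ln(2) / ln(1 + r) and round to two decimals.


Doubling condition: (1 + r)^t = 2
Take ln of both sides: t × ln(1 + r) = ln(2)
t = ln(2) / ln(1 + r)
t = 0.693147 / 0.125663
t = 5.52

t = ln(2) / ln(1 + r) = 5.52 years


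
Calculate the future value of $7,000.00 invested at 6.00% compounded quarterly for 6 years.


Compound interest formula: A = P(1 + r/n)^(nt)
A = $7,000.00 × (1 + 0.06/4)^(4 × 6)
Growth factor: (1 + 0.06/4)^24 = 1.429503
A = $7,000.00 × 1.429503
A = $10,006.52

A = P(1 + r/n)^(nt) = $10,006.52


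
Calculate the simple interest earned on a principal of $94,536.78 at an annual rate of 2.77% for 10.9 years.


Simple interest formula: I = P × r × t
I = $94,536.78 × 0.0277 × 10.9
I = $28,543.49

I = P × r × t = $28,543.49


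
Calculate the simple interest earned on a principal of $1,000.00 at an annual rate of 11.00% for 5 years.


Simple interest formula: I = P × r × t
I = $1,000.00 × 0.11 × 5
I = $550.00

I = P × r × t = $550.00


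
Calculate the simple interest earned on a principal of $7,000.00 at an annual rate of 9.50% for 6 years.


Simple interest formula: I = P × r × t
I = $7,000.00 × 0.095 × 6
I = $3,990.00

I = P × r × t = $3,990.00


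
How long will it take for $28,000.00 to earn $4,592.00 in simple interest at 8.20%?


Rearrange the simple interest formula for t:
I = P × r × t  ⇒  t = I / (P × r)
t = $4,592.00 / ($28,000.00 × 0.082)
t = 2

t = I/(P×r) = 2 years


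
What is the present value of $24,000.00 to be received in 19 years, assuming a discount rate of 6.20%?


Present value formula: PV = FV / (1 + r)^t
PV = $24,000.00 / (1 + 0.062)^19
PV = $24,000.00 / 3.135926
PV = $7,653.24

PV = FV / (1 + r)^t = $7,653.24


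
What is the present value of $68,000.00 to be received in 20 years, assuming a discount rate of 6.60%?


Present value formula: PV = FV / (1 + r)^t
PV = $68,000.00 / (1 + 0.066)^20
PV = $68,000.00 / 3.590410
PV = $18,939.34

PV = FV / (1 + r)^t = $18,939.34


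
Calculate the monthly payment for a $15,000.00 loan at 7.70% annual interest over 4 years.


Loan payment formula: PMT = PV × r / (1 − (1 + r)^(−n))
Monthly rate r = 0.077/12 ≈ 0.00641667, n = 48 months
Denominator: 1 − (1 + 0.077/12)^(−48) = 0.264361
PMT = $15,000.00 × (0.077/12) / 0.264361
PMT = $364.09 per month

PMT = PV × r / (1-(1+r)^(-n)) = $364.09/month


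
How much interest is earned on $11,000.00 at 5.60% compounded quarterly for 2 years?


Compound interest earned = final amount − principal.
A = P(1 + r/n)^(nt) = $11,000.00 × (1 + 0.056/4)^(4 × 2) = $12,294.09
Interest = A − P = $12,294.09 − $11,000.00 = $1,294.09

Interest = A - P = $1,294.09


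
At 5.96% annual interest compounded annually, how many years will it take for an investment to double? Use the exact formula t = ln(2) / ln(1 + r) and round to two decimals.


Doubling condition: (1 + r)^t = 2
Take ln of both sides: t × ln(1 + r) = ln(2)
t = ln(2) / ln(1 + r)
t = 0.693147 / 0.057891
t = 11.97

t = ln(2) / ln(1 + r) = 11.97 years


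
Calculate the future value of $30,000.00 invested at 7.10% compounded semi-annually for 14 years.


Compound interest formula: A = P(1 + r/n)^(nt)
A = $30,000.00 × (1 + 0.071/2)^(2 × 14)
Growth factor: (1 + 0.071/2)^28 = 2.655846
A = $30,000.00 × 2.655846
A = $79,675.38

A = P(1 + r/n)^(nt) = $79,675.38


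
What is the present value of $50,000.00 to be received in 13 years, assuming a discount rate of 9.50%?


Present value formula: PV = FV / (1 + r)^t
PV = $50,000.00 / (1 + 0.095)^13
PV = $50,000.00 / 3.253745
PV = $15,366.91

PV = FV / (1 + r)^t = $15,366.91


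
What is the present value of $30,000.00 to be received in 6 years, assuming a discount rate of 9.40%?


Present value formula: PV = FV / (1 + r)^t
PV = $30,000.00 / (1 + 0.094)^6
PV = $30,000.00 / 1.714368
PV = $17,499.16

PV = FV / (1 + r)^t = $17,499.16


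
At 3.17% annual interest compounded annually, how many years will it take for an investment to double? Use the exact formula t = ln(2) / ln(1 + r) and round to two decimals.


Doubling condition: (1 + r)^t = 2
Take ln of both sides: t × ln(1 + r) = ln(2)
t = ln(2) / ln(1 + r)
t = 0.693147 / 0.031208
t = 22.21

t = ln(2) / ln(1 + r) = 22.21 years


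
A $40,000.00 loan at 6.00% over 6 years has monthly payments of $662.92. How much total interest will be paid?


Total paid over the life of the loan = PMT × n.
Total paid = $662.92 × 72 = $47,730.24
Total interest = total paid − principal = $47,730.24 − $40,000.00 = $7,730.24

Total interest = (PMT × n) - PV = $7,730.24


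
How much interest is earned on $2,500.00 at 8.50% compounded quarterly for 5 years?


Compound interest earned = final amount − principal.
A = P(1 + r/n)^(nt) = $2,500.00 × (1 + 0.085/4)^(4 × 5) = $3,806.99
Interest = A − P = $3,806.99 − $2,500.00 = $1,306.99

Interest = A - P = $1,306.99


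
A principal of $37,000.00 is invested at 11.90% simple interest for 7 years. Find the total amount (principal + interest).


Total amount formula: A = P(1 + rt) = P + P·r·t
Interest: I = P × r × t = $37,000.00 × 0.119 × 7 = $30,821.00
A = P + I = $37,000.00 + $30,821.00 = $67,821.00

A = P + I = P(1 + rt) = $67,821.00


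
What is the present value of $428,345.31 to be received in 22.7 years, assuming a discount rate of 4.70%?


Present value formula: PV = FV / (1 + r)^t
PV = $428,345.31 / (1 + 0.047)^22.7
PV = $428,345.31 / 2.836544976
PV = $151,009.53

PV = FV / (1 + r)^t = $151,009.53


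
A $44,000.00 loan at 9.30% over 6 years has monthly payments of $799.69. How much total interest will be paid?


Total paid over the life of the loan = PMT × n.
Total paid = $799.69 × 72 = $57,577.68
Total interest = total paid − principal = $57,577.68 − $44,000.00 = $13,577.68

Total interest = (PMT × n) - PV = $13,577.68


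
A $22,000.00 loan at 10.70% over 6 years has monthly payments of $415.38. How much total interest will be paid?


Total paid over the life of the loan = PMT × n.
Total paid = $415.38 × 72 = $29,907.36
Total interest = total paid − principal = $29,907.36 − $22,000.00 = $7,907.36

Total interest = (PMT × n) - PV = $7,907.36


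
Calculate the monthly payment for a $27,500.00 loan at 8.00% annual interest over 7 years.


Loan payment formula: PMT = PV × r / (1 − (1 + r)^(−n))
Monthly rate r = 0.08/12 ≈ 0.00666667, n = 84 months
Denominator: 1 − (1 + 0.08/12)^(−84) = 0.427728
PMT = $27,500.00 × (0.08/12) / 0.427728
PMT = $428.62 per month

PMT = PV × r / (1-(1+r)^(-n)) = $428.62/month


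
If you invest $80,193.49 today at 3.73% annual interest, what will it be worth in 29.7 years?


Future value formula: FV = PV × (1 + r)^t
FV = $80,193.49 × (1 + 0.0373)^29.7
FV = $80,193.49 × 2.9672902
FV = $237,957.36

FV = PV × (1 + r)^t = $237,957.36


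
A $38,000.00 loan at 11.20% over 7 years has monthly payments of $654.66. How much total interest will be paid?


Total paid over the life of the loan = PMT × n.
Total paid = $654.66 × 84 = $54,991.44
Total interest = total paid − principal = $54,991.44 − $38,000.00 = $16,991.44

Total interest = (PMT × n) - PV = $16,991.44


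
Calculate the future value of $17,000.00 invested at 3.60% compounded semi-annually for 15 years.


Compound interest formula: A = P(1 + r/n)^(nt)
A = $17,000.00 × (1 + 0.036/2)^(2 × 15)
Growth factor: (1 + 0.036/2)^30 = 1.70778557
A = $17,000.00 × 1.70778557
A = $29,032.35

A = P(1 + r/n)^(nt) = $29,032.35


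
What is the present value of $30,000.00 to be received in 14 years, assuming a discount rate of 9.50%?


Present value formula: PV = FV / (1 + r)^t
PV = $30,000.00 / (1 + 0.095)^14
PV = $30,000.00 / 3.562851
PV = $8,420.22

PV = FV / (1 + r)^t = $8,420.22


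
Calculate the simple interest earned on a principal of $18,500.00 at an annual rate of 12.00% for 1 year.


Simple interest formula: I = P × r × t
I = $18,500.00 × 0.12 × 1
I = $2,220.00

I = P × r × t = $2,220.00


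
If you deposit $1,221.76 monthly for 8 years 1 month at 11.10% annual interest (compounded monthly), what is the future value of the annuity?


Future value of an ordinary annuity: FV = PMT × ((1 + r)^n − 1) / r
Monthly rate r = 0.111/12 = 0.00925, n = 97
FV = $1,221.76 × ((1 + 0.111/12)^97 − 1) / (0.111/12)
FV = $1,221.76 × 155.973284
FV = $190,561.92

FV = PMT × ((1+r)^n - 1)/r = $190,561.92


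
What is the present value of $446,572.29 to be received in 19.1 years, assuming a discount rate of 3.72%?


Present value formula: PV = FV / (1 + r)^t
PV = $446,572.29 / (1 + 0.0372)^19.1
PV = $446,572.29 / 2.0089721
PV = $222,288.95

PV = FV / (1 + r)^t = $222,288.95


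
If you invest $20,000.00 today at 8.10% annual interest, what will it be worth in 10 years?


Future value formula: FV = PV × (1 + r)^t
FV = $20,000.00 × (1 + 0.081)^10
FV = $20,000.00 × 2.1789985
FV = $43,579.97

FV = PV × (1 + r)^t = $43,579.97


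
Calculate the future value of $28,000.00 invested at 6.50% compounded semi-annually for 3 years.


Compound interest formula: A = P(1 + r/n)^(nt)
A = $28,000.00 × (1 + 0.065/2)^(2 × 3)
Growth factor: (1 + 0.065/2)^6 = 1.211547
A = $28,000.00 × 1.211547
A = $33,923.32

A = P(1 + r/n)^(nt) = $33,923.32


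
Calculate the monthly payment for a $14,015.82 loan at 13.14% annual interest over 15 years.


Loan payment formula: PMT = PV × r / (1 − (1 + r)^(−n))
Monthly rate r = 0.1314/12 = 0.01095, n = 180 months
Denominator: 1 − (1 + 0.1314/12)^(−180) = 0.859182
PMT = $14,015.82 × (0.1314/12) / 0.859182
PMT = $178.63 per month

PMT = PV × r / (1-(1+r)^(-n)) = $178.63/month


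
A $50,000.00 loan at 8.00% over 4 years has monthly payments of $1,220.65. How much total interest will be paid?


Total paid over the life of the loan = PMT × n.
Total paid = $1,220.65 × 48 = $58,591.20
Total interest = total paid − principal = $58,591.20 − $50,000.00 = $8,591.20

Total interest = (PMT × n) - PV = $8,591.20


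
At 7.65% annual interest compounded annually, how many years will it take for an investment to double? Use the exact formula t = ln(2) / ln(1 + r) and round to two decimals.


Doubling condition: (1 + r)^t = 2
Take ln of both sides: t × ln(1 + r) = ln(2)
t = ln(2) / ln(1 + r)
t = 0.693147 / 0.073715
t = 9.40

t = ln(2) / ln(1 + r) = 9.40 years


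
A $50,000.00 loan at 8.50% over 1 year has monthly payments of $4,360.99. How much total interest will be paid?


Total paid over the life of the loan = PMT × n.
Total paid = $4,360.99 × 12 = $52,331.88
Total interest = total paid − principal = $52,331.88 − $50,000.00 = $2,331.88

Total interest = (PMT × n) - PV = $2,331.88


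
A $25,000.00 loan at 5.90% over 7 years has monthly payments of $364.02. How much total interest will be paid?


Total paid over the life of the loan = PMT × n.
Total paid = $364.02 × 84 = $30,577.68
Total interest = total paid − principal = $30,577.68 − $25,000.00 = $5,577.68

Total interest = (PMT × n) - PV = $5,577.68


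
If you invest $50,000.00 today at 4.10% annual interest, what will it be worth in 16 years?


Future value formula: FV = PV × (1 + r)^t
FV = $50,000.00 × (1 + 0.041)^16
FV = $50,000.00 × 1.902005
FV = $95,100.25

FV = PV × (1 + r)^t = $95,100.25


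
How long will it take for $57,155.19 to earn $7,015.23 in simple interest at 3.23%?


Rearrange the simple interest formula for t:
I = P × r × t  ⇒  t = I / (P × r)
t = $7,015.23 / ($57,155.19 × 0.0323)
t = 3.8

t = I/(P×r) = 3.8 years


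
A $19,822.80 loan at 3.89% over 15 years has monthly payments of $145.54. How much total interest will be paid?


Total paid over the life of the loan = PMT × n.
Total paid = $145.54 × 180 = $26,197.20
Total interest = total paid − principal = $26,197.20 − $19,822.80 = $6,374.40

Total interest = (PMT × n) - PV = $6,374.40


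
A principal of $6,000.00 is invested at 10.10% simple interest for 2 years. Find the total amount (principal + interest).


Total amount formula: A = P(1 + rt) = P + P·r·t
Interest: I = P × r × t = $6,000.00 × 0.101 × 2 = $1,212.00
A = P + I = $6,000.00 + $1,212.00 = $7,212.00

A = P + I = P(1 + rt) = $7,212.00


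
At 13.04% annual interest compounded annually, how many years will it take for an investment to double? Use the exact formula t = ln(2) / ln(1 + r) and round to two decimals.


Doubling condition: (1 + r)^t = 2
Take ln of both sides: t × ln(1 + r) = ln(2)
t = ln(2) / ln(1 + r)
t = 0.693147 / 0.122572
t = 5.66

t = ln(2) / ln(1 + r) = 5.66 years


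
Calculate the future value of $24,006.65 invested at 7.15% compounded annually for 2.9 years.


Compound interest formula: A = P(1 + r/n)^(nt)
A = $24,006.65 × (1 + 0.0715/1)^(1 × 2.9)
Growth factor: (1 + 0.0715/1)^2.9 = 1.2217358
A = $24,006.65 × 1.2217358
A = $29,329.78

A = P(1 + r/n)^(nt) = $29,329.78


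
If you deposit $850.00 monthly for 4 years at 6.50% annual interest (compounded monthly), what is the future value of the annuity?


Future value of an ordinary annuity: FV = PMT × ((1 + r)^n − 1) / r
Monthly rate r = 0.065/12 ≈ 0.00541667, n = 48
FV = $850.00 × ((1 + 0.065/12)^48 − 1) / (0.065/12)
FV = $850.00 × 54.649927
FV = $46,452.44

FV = PMT × ((1+r)^n - 1)/r = $46,452.44


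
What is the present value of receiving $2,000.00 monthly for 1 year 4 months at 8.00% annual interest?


Present value of an ordinary annuity: PV = PMT × (1 − (1 + r)^(−n)) / r
Monthly rate r = 0.08/12 ≈ 0.00666667, n = 16
PV = $2,000.00 × (1 − (1 + 0.08/12)^(−16)) / (0.08/12)
PV = $2,000.00 × 15.128481
PV = $30,256.96

PV = PMT × (1-(1+r)^(-n))/r = $30,256.96


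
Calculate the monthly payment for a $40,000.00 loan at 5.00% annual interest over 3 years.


Loan payment formula: PMT = PV × r / (1 − (1 + r)^(−n))
Monthly rate r = 0.05/12 ≈ 0.00416667, n = 36 months
Denominator: 1 − (1 + 0.05/12)^(−36) = 0.1390238
PMT = $40,000.00 × (0.05/12) / 0.1390238
PMT = $1,198.84 per month

PMT = PV × r / (1-(1+r)^(-n)) = $1,198.84/month


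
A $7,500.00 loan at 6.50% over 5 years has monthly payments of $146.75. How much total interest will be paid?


Total paid over the life of the loan = PMT × n.
Total paid = $146.75 × 60 = $8,805.00
Total interest = total paid − principal = $8,805.00 − $7,500.00 = $1,305.00

Total interest = (PMT × n) - PV = $1,305.00


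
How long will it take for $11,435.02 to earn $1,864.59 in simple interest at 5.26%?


Rearrange the simple interest formula for t:
I = P × r × t  ⇒  t = I / (P × r)
t = $1,864.59 / ($11,435.02 × 0.0526)
t = 3.1

t = I/(P×r) = 3.1 years


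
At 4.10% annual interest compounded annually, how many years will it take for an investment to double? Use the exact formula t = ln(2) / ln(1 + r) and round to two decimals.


Doubling condition: (1 + r)^t = 2
Take ln of both sides: t × ln(1 + r) = ln(2)
t = ln(2) / ln(1 + r)
t = 0.693147 / 0.040182
t = 17.25

t = ln(2) / ln(1 + r) = 17.25 years


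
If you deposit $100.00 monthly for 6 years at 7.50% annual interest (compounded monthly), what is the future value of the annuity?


Future value of an ordinary annuity: FV = PMT × ((1 + r)^n − 1) / r
Monthly rate r = 0.075/12 = 0.00625, n = 72
FV = $100.00 × ((1 + 0.075/12)^72 − 1) / (0.075/12)
FV = $100.00 × 90.578789
FV = $9,057.88

FV = PMT × ((1+r)^n - 1)/r = $9,057.88


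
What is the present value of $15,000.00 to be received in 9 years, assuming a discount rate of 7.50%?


Present value formula: PV = FV / (1 + r)^t
PV = $15,000.00 / (1 + 0.075)^9
PV = $15,000.00 / 1.917239
PV = $7,823.75

PV = FV / (1 + r)^t = $7,823.75


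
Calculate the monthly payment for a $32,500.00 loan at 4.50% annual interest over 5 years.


Loan payment formula: PMT = PV × r / (1 − (1 + r)^(−n))
Monthly rate r = 0.045/12 = 0.00375, n = 60 months
Denominator: 1 − (1 + 0.045/12)^(−60) = 0.201148
PMT = $32,500.00 × (0.045/12) / 0.201148
PMT = $605.90 per month

PMT = PV × r / (1-(1+r)^(-n)) = $605.90/month


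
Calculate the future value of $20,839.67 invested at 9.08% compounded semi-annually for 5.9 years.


Compound interest formula: A = P(1 + r/n)^(nt)
A = $20,839.67 × (1 + 0.0908/2)^(2 × 5.9)
Growth factor: (1 + 0.0908/2)^11.8 = 1.688626
A = $20,839.67 × 1.688626
A = $35,190.41

A = P(1 + r/n)^(nt) = $35,190.41


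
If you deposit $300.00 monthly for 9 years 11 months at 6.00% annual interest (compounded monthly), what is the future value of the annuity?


Future value of an ordinary annuity: FV = PMT × ((1 + r)^n − 1) / r
Monthly rate r = 0.06/12 = 0.005, n = 119
FV = $300.00 × ((1 + 0.06/12)^119 − 1) / (0.06/12)
FV = $300.00 × 162.069002
FV = $48,620.70

FV = PMT × ((1+r)^n - 1)/r = $48,620.70


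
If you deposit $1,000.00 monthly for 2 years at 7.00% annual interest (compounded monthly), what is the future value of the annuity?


Future value of an ordinary annuity: FV = PMT × ((1 + r)^n − 1) / r
Monthly rate r = 0.07/12 ≈ 0.00583333, n = 24
FV = $1,000.00 × ((1 + 0.07/12)^24 − 1) / (0.07/12)
FV = $1,000.00 × 25.681032
FV = $25,681.03

FV = PMT × ((1+r)^n - 1)/r = $25,681.03


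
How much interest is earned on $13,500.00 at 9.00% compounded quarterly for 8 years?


Compound interest earned = final amount − principal.
A = P(1 + r/n)^(nt) = $13,500.00 × (1 + 0.09/4)^(4 × 8) = $27,514.39
Interest = A − P = $27,514.39 − $13,500.00 = $14,014.39

Interest = A - P = $14,014.39


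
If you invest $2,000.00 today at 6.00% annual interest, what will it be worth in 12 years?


Future value formula: FV = PV × (1 + r)^t
FV = $2,000.00 × (1 + 0.06)^12
FV = $2,000.00 × 2.012196
FV = $4,024.39

FV = PV × (1 + r)^t = $4,024.39


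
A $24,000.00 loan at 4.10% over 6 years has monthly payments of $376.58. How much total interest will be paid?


Total paid over the life of the loan = PMT × n.
Total paid = $376.58 × 72 = $27,113.76
Total interest = total paid − principal = $27,113.76 − $24,000.00 = $3,113.76

Total interest = (PMT × n) - PV = $3,113.76


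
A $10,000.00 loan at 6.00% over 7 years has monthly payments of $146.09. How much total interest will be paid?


Total paid over the life of the loan = PMT × n.
Total paid = $146.09 × 84 = $12,271.56
Total interest = total paid − principal = $12,271.56 − $10,000.00 = $2,271.56

Total interest = (PMT × n) - PV = $2,271.56


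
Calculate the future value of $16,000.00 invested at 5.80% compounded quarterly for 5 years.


Compound interest formula: A = P(1 + r/n)^(nt)
A = $16,000.00 × (1 + 0.058/4)^(4 × 5)
Growth factor: (1 + 0.058/4)^20 = 1.3336474
A = $16,000.00 × 1.3336474
A = $21,338.36

A = P(1 + r/n)^(nt) = $21,338.36


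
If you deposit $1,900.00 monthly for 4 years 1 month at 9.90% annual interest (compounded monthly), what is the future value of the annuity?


Future value of an ordinary annuity: FV = PMT × ((1 + r)^n − 1) / r
Monthly rate r = 0.099/12 = 0.00825, n = 49
FV = $1,900.00 × ((1 + 0.099/12)^49 − 1) / (0.099/12)
FV = $1,900.00 × 60.084352
FV = $114,160.27

FV = PMT × ((1+r)^n - 1)/r = $114,160.27


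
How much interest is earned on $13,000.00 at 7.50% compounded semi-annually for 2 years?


Compound interest earned = final amount − principal.
A = P(1 + r/n)^(nt) = $13,000.00 × (1 + 0.075/2)^(2 × 2) = $15,062.46
Interest = A − P = $15,062.46 − $13,000.00 = $2,062.46

Interest = A - P = $2,062.46


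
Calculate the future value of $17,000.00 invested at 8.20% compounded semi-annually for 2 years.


Compound interest formula: A = P(1 + r/n)^(nt)
A = $17,000.00 × (1 + 0.082/2)^(2 × 2)
Growth factor: (1 + 0.082/2)^4 = 1.1743645
A = $17,000.00 × 1.1743645
A = $19,964.20

A = P(1 + r/n)^(nt) = $19,964.20
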